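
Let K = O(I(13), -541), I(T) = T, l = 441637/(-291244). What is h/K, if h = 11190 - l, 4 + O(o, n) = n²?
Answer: 296314727/7749129108 ≈ 0.038238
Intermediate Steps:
l = -441637/291244 (l = 441637*(-1/291244) = -441637/291244 ≈ -1.5164)
O(o, n) = -4 + n²
h = 3259461997/291244 (h = 11190 - 1*(-441637/291244) = 11190 + 441637/291244 = 3259461997/291244 ≈ 11192.)
K = 292677 (K = -4 + (-541)² = -4 + 292681 = 292677)
h/K = (3259461997/291244)/292677 = (3259461997/291244)*(1/292677) = 296314727/7749129108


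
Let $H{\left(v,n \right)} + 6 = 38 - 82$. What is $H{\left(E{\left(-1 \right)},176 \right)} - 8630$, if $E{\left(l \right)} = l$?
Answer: $-8680$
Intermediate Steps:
$H{\left(v,n \right)} = -50$ ($H{\left(v,n \right)} = -6 + \left(38 - 82\right) = -6 - 44 = -50$)
$H{\left(E{\left(-1 \right)},176 \right)} - 8630 = -50 - 8630 = -8680$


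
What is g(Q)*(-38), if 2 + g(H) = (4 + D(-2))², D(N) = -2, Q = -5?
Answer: -76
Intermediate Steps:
g(H) = 2 (g(H) = -2 + (4 - 2)² = -2 + 2² = -2 + 4 = 2)
g(Q)*(-38) = 2*(-38) = -76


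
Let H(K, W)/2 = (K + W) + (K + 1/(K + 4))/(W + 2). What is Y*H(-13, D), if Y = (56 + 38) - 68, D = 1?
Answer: -22984/27 ≈ -851.26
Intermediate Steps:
H(K, W) = 2*K + 2*W + 2*(K + 1/(4 + K))/(2 + W) (H(K, W) = 2*((K + W) + (K + 1/(K + 4))/(W + 2)) = 2*((K + W) + (K + 1/(4 + K))/(2 + W)) = 2*(K + W + (K + 1/(4 + K))/(2 + W)) = 2*K + 2*W + 2*(K + 1/(4 + K))/(2 + W))
Y = 26 (Y = 94 - 68 = 26)
Y*H(-13, D) = 26*(2*(1 + 3*(-13)² + 4*1² + 8*1 + 12*(-13) - 13*1² + 1*(-13)² + 6*(-13)*1)/(8 + 2*(-13) + 4*1 - 13*1)) = 26*(2*(1 + 3*169 + 4*1 + 8 - 156 - 13*1 + 1*169 - 78)/(8 - 26 + 4 - 13)) = 26*(2*(1 + 507 + 4 + 8 - 156 - 13 + 169 - 78)/(-27)) = 26*(2*(-1/27)*442) = 26*(-884/27) = -22984/27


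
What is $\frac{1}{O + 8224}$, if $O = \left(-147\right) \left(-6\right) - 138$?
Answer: $\frac{1}{8968} \approx 0.00011151$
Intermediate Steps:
$O = 744$ ($O = 882 - 138 = 744$)
$\frac{1}{O + 8224} = \frac{1}{744 + 8224} = \frac{1}{8968}$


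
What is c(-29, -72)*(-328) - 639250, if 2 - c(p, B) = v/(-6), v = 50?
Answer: -1927918/3 ≈ -6.4264e+5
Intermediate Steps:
c(p, B) = 31/3 (c(p, B) = 2 - 50/(-6) = 2 - 50*(-1)/6 = 2 - 1*(-25/3) = 2 + 25/3 = 31/3)
c(-29, -72)*(-328) - 639250 = (31/3)*(-328) - 639250 = -10168/3 - 639250 = -1927918/3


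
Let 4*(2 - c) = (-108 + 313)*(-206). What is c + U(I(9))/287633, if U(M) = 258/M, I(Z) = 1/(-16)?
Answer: 6074513071/575266 ≈ 10559.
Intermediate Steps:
I(Z) = -1/16
c = 21119/2 (c = 2 - (-108 + 313)*(-206)/4 = 2 - 205*(-206)/4 = 2 - ¼*(-42230) = 2 + 21115/2 = 21119/2 ≈ 10560.)
c + U(I(9))/287633 = 21119/2 + (258/(-1/16))/287633 = 21119/2 + (258*(-16))*(1/287633) = 21119/2 - 4128*1/287633 = 21119/2 - 4128/287633 = 6074513071/575266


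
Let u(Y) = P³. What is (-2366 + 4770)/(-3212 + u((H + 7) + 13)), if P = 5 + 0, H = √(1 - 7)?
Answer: -2404/3087 ≈ -0.77875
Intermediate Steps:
H = I*√6 (H = √(-6) = I*√6 ≈ 2.4495*I)
P = 5
u(Y) = 125 (u(Y) = 5³ = 125)
(-2366 + 4770)/(-3212 + u((H + 7) + 13)) = (-2366 + 4770)/(-3212 + 125) = 2404/(-3087) = 2404*(-1/3087) = -2404/3087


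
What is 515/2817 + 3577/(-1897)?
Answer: -1299922/763407 ≈ -1.7028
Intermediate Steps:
515/2817 + 3577/(-1897) = 515*(1/2817) + 3577*(-1/1897) = 515/2817 - 511/271 = -1299922/763407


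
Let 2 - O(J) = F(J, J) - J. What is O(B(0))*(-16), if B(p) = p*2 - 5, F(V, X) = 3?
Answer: 96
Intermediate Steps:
B(p) = -5 + 2*p (B(p) = 2*p - 5 = -5 + 2*p)
O(J) = -1 + J (O(J) = 2 - (3 - J) = 2 + (-3 + J) = -1 + J)
O(B(0))*(-16) = (-1 + (-5 + 2*0))*(-16) = (-1 + (-5 + 0))*(-16) = (-1 - 5)*(-16) = -6*(-16) = 96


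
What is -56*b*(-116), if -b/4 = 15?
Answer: -389760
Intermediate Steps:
b = -60 (b = -4*15 = -60)
-56*b*(-116) = -56*(-60)*(-116) = 3360*(-116) = -389760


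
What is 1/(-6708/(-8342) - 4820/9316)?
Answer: 225913/64777 ≈ 3.4875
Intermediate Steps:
1/(-6708/(-8342) - 4820/9316) = 1/(-6708*(-1/8342) - 4820*1/9316) = 1/(78/97 - 1205/2329) = 1/(64777/225913) = 225913/64777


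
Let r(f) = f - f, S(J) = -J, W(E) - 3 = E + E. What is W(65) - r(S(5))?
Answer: 133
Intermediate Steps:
W(E) = 3 + 2*E (W(E) = 3 + (E + E) = 3 + 2*E)
r(f) = 0
W(65) - r(S(5)) = (3 + 2*65) - 1*0 = (3 + 130) + 0 = 133 + 0 = 133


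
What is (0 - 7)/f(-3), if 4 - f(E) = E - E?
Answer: -7/4 ≈ -1.7500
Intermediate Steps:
f(E) = 4 (f(E) = 4 - (E - E) = 4 - 1*0 = 4 + 0 = 4)
(0 - 7)/f(-3) = (0 - 7)/4 = -7*1/4 = -7/4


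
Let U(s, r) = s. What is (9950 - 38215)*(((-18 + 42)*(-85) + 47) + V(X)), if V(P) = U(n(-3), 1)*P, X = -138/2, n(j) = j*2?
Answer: 44630435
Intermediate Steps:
n(j) = 2*j
X = -69 (X = -138*½ = -69)
V(P) = -6*P (V(P) = (2*(-3))*P = -6*P)
(9950 - 38215)*(((-18 + 42)*(-85) + 47) + V(X)) = (9950 - 38215)*(((-18 + 42)*(-85) + 47) - 6*(-69)) = -28265*((24*(-85) + 47) + 414) = -28265*((-2040 + 47) + 414) = -28265*(-1993 + 414) = -28265*(-1579) = 44630435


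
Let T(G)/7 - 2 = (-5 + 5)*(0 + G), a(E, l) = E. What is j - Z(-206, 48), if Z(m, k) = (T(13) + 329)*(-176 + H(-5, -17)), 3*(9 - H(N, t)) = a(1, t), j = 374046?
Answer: 1294324/3 ≈ 4.3144e+5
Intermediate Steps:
T(G) = 14 (T(G) = 14 + 7*((-5 + 5)*(0 + G)) = 14 + 7*(0*G) = 14 + 7*0 = 14 + 0 = 14)
H(N, t) = 26/3 (H(N, t) = 9 - 1/3*1 = 9 - 1/3 = 26/3)
Z(m, k) = -172186/3 (Z(m, k) = (14 + 329)*(-176 + 26/3) = 343*(-502/3) = -172186/3)
j - Z(-206, 48) = 374046 - 1*(-172186/3) = 374046 + 172186/3 = 1294324/3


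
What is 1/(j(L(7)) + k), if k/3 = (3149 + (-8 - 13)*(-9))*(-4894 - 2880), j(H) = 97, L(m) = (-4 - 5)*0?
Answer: -1/77848739 ≈ -1.2845e-8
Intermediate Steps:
L(m) = 0 (L(m) = -9*0 = 0)
k = -77848836 (k = 3*((3149 + (-8 - 13)*(-9))*(-4894 - 2880)) = 3*((3149 - 21*(-9))*(-7774)) = 3*((3149 + 189)*(-7774)) = 3*(3338*(-7774)) = 3*(-25949612) = -77848836)
1/(j(L(7)) + k) = 1/(97 - 77848836) = 1/(-77848739) = -1/77848739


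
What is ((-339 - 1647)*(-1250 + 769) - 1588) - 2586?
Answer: 951092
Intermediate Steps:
((-339 - 1647)*(-1250 + 769) - 1588) - 2586 = (-1986*(-481) - 1588) - 2586 = (955266 - 1588) - 2586 = 953678 - 2586 = 951092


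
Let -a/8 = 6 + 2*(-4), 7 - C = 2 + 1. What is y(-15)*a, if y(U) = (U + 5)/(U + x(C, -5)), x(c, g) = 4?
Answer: 160/11 ≈ 14.545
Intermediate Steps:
C = 4 (C = 7 - (2 + 1) = 7 - 1*3 = 7 - 3 = 4)
a = 16 (a = -8*(6 + 2*(-4)) = -8*(6 - 8) = -8*(-2) = 16)
y(U) = (5 + U)/(4 + U) (y(U) = (U + 5)/(U + 4) = (5 + U)/(4 + U))
y(-15)*a = ((5 - 15)/(4 - 15))*16 = (-10/(-11))*16 = -1/11*(-10)*16 = (10/11)*16 = 160/11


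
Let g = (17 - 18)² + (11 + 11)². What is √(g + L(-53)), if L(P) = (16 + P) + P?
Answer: √395 ≈ 19.875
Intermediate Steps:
L(P) = 16 + 2*P
g = 485 (g = (-1)² + 22² = 1 + 484 = 485)
√(g + L(-53)) = √(485 + (16 + 2*(-53))) = √(485 + (16 - 106)) = √(485 - 90) = √395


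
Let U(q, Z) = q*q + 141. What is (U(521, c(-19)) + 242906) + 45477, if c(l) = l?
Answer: 559965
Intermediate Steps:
U(q, Z) = 141 + q² (U(q, Z) = q² + 141 = 141 + q²)
(U(521, c(-19)) + 242906) + 45477 = ((141 + 521²) + 242906) + 45477 = ((141 + 271441) + 242906) + 45477 = (271582 + 242906) + 45477 = 514488 + 45477 = 559965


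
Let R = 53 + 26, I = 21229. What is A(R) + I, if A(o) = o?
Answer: 21308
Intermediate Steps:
R = 79
A(R) + I = 79 + 21229 = 21308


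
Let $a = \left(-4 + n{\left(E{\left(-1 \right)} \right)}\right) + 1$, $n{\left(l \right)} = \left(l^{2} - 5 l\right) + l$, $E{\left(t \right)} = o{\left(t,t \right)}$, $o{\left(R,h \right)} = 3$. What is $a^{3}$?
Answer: $-216$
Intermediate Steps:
$E{\left(t \right)} = 3$
$n{\left(l \right)} = l^{2} - 4 l$
$a = -6$ ($a = \left(-4 + 3 \left(-4 + 3\right)\right) + 1 = \left(-4 + 3 \left(-1\right)\right) + 1 = \left(-4 - 3\right) + 1 = -7 + 1 = -6$)
$a^{3} = \left(-6\right)^{3} = -216$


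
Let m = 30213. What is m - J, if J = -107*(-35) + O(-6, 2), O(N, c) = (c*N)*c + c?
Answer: 26490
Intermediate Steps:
O(N, c) = c + N*c² (O(N, c) = (N*c)*c + c = N*c² + c = c + N*c²)
J = 3723 (J = -107*(-35) + 2*(1 - 6*2) = 3745 + 2*(1 - 12) = 3745 + 2*(-11) = 3745 - 22 = 3723)
m - J = 30213 - 1*3723 = 30213 - 3723 = 26490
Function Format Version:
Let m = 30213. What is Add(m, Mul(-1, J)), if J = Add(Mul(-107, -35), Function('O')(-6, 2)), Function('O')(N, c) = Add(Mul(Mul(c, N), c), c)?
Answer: 26490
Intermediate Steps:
Function('O')(N, c) = Add(c, Mul(N, Pow(c, 2))) (Function('O')(N, c) = Add(Mul(Mul(N, c), c), c) = Add(Mul(N, Pow(c, 2)), c) = Add(c, Mul(N, Pow(c, 2))))
J = 3723 (J = Add(Mul(-107, -35), Mul(2, Add(1, Mul(-6, 2)))) = Add(3745, Mul(2, Add(1, -12))) = Add(3745, Mul(2, -11)) = Add(3745, -22) = 3723)
Add(m, Mul(-1, J)) = Add(30213, Mul(-1, 3723)) = Add(30213, -3723) = 26490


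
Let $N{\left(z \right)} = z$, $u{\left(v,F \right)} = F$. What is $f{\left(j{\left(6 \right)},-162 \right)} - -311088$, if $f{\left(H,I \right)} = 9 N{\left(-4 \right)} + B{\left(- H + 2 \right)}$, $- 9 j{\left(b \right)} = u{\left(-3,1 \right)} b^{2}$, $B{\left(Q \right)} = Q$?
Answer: $311058$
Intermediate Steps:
$j{\left(b \right)} = - \frac{b^{2}}{9}$ ($j{\left(b \right)} = - \frac{1 b^{2}}{9} = - \frac{b^{2}}{9}$)
$f{\left(H,I \right)} = -34 - H$ ($f{\left(H,I \right)} = 9 \left(-4\right) - \left(-2 + H\right) = -36 - \left(-2 + H\right) = -34 - H$)
$f{\left(j{\left(6 \right)},-162 \right)} - -311088 = \left(-34 - - \frac{6^{2}}{9}\right) - -311088 = \left(-34 - \left(- \frac{1}{9}\right) 36\right) + 311088 = \left(-34 - -4\right) + 311088 = \left(-34 + 4\right) + 311088 = -30 + 311088 = 311058$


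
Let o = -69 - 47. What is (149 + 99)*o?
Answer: -28768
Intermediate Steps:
o = -116
(149 + 99)*o = (149 + 99)*(-116) = 248*(-116) = -28768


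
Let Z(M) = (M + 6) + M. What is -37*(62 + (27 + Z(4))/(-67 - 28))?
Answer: -216413/95 ≈ -2278.0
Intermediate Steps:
Z(M) = 6 + 2*M (Z(M) = (6 + M) + M = 6 + 2*M)
-37*(62 + (27 + Z(4))/(-67 - 28)) = -37*(62 + (27 + (6 + 2*4))/(-67 - 28)) = -37*(62 + (27 + (6 + 8))/(-95)) = -37*(62 + (27 + 14)*(-1/95)) = -37*(62 + 41*(-1/95)) = -37*(62 - 41/95) = -37*5849/95 = -216413/95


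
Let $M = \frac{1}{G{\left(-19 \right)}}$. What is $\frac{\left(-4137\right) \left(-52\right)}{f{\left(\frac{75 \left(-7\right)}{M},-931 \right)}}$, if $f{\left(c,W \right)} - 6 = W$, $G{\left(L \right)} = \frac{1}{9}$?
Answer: $- \frac{215124}{925} \approx -232.57$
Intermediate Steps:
$G{\left(L \right)} = \frac{1}{9}$
$M = 9$ ($M = \frac{1}{\frac{1}{9}} = 9$)
$f{\left(c,W \right)} = 6 + W$
$\frac{\left(-4137\right) \left(-52\right)}{f{\left(\frac{75 \left(-7\right)}{M},-931 \right)}} = \frac{\left(-4137\right) \left(-52\right)}{6 - 931} = \frac{215124}{-925} = 215124 \left(- \frac{1}{925}\right) = - \frac{215124}{925}$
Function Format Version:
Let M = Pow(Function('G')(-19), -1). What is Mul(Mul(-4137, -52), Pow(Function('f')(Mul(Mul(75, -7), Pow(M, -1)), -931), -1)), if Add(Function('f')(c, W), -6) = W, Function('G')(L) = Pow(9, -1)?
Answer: Rational(-215124, 925) ≈ -232.57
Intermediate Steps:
Function('G')(L) = Rational(1, 9)
M = 9 (M = Pow(Rational(1, 9), -1) = 9)
Function('f')(c, W) = Add(6, W)
Mul(Mul(-4137, -52), Pow(Function('f')(Mul(Mul(75, -7), Pow(M, -1)), -931), -1)) = Mul(Mul(-4137, -52), Pow(Add(6, -931), -1)) = Mul(215124, Pow(-925, -1)) = Mul(215124, Rational(-1, 925)) = Rational(-215124, 925)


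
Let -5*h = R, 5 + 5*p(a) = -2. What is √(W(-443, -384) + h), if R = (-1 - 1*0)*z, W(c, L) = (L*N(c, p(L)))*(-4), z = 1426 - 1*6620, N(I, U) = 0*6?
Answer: 7*I*√530/5 ≈ 32.23*I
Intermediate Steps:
p(a) = -7/5 (p(a) = -1 + (⅕)*(-2) = -1 - ⅖ = -7/5)
N(I, U) = 0
z = -5194 (z = 1426 - 6620 = -5194)
W(c, L) = 0 (W(c, L) = (L*0)*(-4) = 0*(-4) = 0)
R = 5194 (R = (-1 - 1*0)*(-5194) = (-1 + 0)*(-5194) = -1*(-5194) = 5194)
h = -5194/5 (h = -⅕*5194 = -5194/5 ≈ -1038.8)
√(W(-443, -384) + h) = √(0 - 5194/5) = √(-5194/5) = 7*I*√530/5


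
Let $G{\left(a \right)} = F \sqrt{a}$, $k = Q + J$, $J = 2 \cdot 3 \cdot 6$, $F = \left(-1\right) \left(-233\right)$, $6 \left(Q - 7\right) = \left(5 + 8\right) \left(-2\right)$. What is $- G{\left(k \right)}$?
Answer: $- \frac{466 \sqrt{87}}{3} \approx -1448.9$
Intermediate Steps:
$Q = \frac{8}{3}$ ($Q = 7 + \frac{\left(5 + 8\right) \left(-2\right)}{6} = 7 + \frac{13 \left(-2\right)}{6} = 7 + \frac{1}{6} \left(-26\right) = 7 - \frac{13}{3} = \frac{8}{3} \approx 2.6667$)
$F = 233$
$J = 36$ ($J = 6 \cdot 6 = 36$)
$k = \frac{116}{3}$ ($k = \frac{8}{3} + 36 = \frac{116}{3} \approx 38.667$)
$G{\left(a \right)} = 233 \sqrt{a}$
$- G{\left(k \right)} = - 233 \sqrt{\frac{116}{3}} = - 233 \frac{2 \sqrt{87}}{3} = - \frac{466 \sqrt{87}}{3}$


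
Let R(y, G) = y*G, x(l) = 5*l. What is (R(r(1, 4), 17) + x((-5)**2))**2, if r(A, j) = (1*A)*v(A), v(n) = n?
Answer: 20164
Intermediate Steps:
r(A, j) = A**2 (r(A, j) = (1*A)*A = A*A = A**2)
R(y, G) = G*y
(R(r(1, 4), 17) + x((-5)**2))**2 = (17*1**2 + 5*(-5)**2)**2 = (17*1 + 5*25)**2 = (17 + 125)**2 = 142**2 = 20164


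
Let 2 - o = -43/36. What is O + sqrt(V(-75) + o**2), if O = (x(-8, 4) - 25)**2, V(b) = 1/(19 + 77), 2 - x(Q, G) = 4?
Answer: 729 + sqrt(52954)/72 ≈ 732.20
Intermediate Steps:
x(Q, G) = -2 (x(Q, G) = 2 - 1*4 = 2 - 4 = -2)
o = 115/36 (o = 2 - (-43)/36 = 2 - 1*(-43/36) = 2 + 43/36 = 115/36 ≈ 3.1944)
V(b) = 1/96
O = 729 (O = (-2 - 25)**2 = (-27)**2 = 729)
O + sqrt(V(-75) + o**2) = 729 + sqrt(1/96 + (115/36)**2) = 729 + sqrt(1/96 + 13225/1296) = 729 + sqrt(26477/2592) = 729 + sqrt(52954)/72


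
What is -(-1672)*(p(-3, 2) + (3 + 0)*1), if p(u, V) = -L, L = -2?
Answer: 8360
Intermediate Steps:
p(u, V) = 2 (p(u, V) = -1*(-2) = 2)
-(-1672)*(p(-3, 2) + (3 + 0)*1) = -(-1672)*(2 + (3 + 0)*1) = -(-1672)*(2 + 3*1) = -(-1672)*(2 + 3) = -(-1672)*5 = -76*(-110) = 8360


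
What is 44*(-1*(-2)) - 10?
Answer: 78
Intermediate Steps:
44*(-1*(-2)) - 10 = 44*2 - 10 = 88 - 10 = 78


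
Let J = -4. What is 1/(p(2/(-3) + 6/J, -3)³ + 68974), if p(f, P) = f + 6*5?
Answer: 216/19555847 ≈ 1.1045e-5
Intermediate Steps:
p(f, P) = 30 + f (p(f, P) = f + 30 = 30 + f)
1/(p(2/(-3) + 6/J, -3)³ + 68974) = 1/((30 + (2/(-3) + 6/(-4)))³ + 68974) = 1/((30 + (2*(-⅓) + 6*(-¼)))³ + 68974) = 1/((30 + (-⅔ - 3/2))³ + 68974) = 1/((30 - 13/6)³ + 68974) = 1/((167/6)³ + 68974) = 1/(4657463/216 + 68974) = 1/(19555847/216) = 216/19555847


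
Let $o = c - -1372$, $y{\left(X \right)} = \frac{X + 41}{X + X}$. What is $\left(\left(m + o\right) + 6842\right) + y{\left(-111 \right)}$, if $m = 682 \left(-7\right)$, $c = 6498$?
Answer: $\frac{1103153}{111} \approx 9938.3$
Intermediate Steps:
$y{\left(X \right)} = \frac{41 + X}{2 X}$
$o = 7870$ ($o = 6498 - -1372 = 6498 + 1372 = 7870$)
$m = -4774$
$\left(\left(m + o\right) + 6842\right) + y{\left(-111 \right)} = \left(\left(-4774 + 7870\right) + 6842\right) + \frac{41 - 111}{2 \left(-111\right)} = \left(3096 + 6842\right) + \frac{1}{2} \left(- \frac{1}{111}\right) \left(-70\right) = 9938 + \frac{35}{111} = \frac{1103153}{111}$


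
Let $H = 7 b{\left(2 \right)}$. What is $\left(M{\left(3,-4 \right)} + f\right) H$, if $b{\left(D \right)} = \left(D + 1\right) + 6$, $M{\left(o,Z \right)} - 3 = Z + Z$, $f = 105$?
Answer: $6300$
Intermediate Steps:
$M{\left(o,Z \right)} = 3 + 2 Z$ ($M{\left(o,Z \right)} = 3 + \left(Z + Z\right) = 3 + 2 Z$)
$b{\left(D \right)} = 7 + D$ ($b{\left(D \right)} = \left(1 + D\right) + 6 = 7 + D$)
$H = 63$ ($H = 7 \left(7 + 2\right) = 7 \cdot 9 = 63$)
$\left(M{\left(3,-4 \right)} + f\right) H = \left(\left(3 + 2 \left(-4\right)\right) + 105\right) 63 = \left(\left(3 - 8\right) + 105\right) 63 = \left(-5 + 105\right) 63 = 100 \cdot 63 = 6300$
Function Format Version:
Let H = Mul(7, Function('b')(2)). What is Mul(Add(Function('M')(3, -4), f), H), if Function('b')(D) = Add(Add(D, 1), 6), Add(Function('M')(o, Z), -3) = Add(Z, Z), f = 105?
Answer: 6300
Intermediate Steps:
Function('M')(o, Z) = Add(3, Mul(2, Z)) (Function('M')(o, Z) = Add(3, Add(Z, Z)) = Add(3, Mul(2, Z)))
Function('b')(D) = Add(7, D) (Function('b')(D) = Add(Add(1, D), 6) = Add(7, D))
H = 63 (H = Mul(7, Add(7, 2)) = Mul(7, 9) = 63)
Mul(Add(Function('M')(3, -4), f), H) = Mul(Add(Add(3, Mul(2, -4)), 105), 63) = Mul(Add(Add(3, -8), 105), 63) = Mul(Add(-5, 105), 63) = Mul(100, 63) = 6300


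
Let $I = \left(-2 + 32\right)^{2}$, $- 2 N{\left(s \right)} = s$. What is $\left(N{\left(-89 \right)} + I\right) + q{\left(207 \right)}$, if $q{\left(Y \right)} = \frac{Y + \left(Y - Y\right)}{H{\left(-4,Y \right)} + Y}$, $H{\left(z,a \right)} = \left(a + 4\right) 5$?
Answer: $\frac{596083}{631} \approx 944.66$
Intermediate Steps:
$H{\left(z,a \right)} = 20 + 5 a$ ($H{\left(z,a \right)} = \left(4 + a\right) 5 = 20 + 5 a$)
$N{\left(s \right)} = - \frac{s}{2}$
$q{\left(Y \right)} = \frac{Y}{20 + 6 Y}$ ($q{\left(Y \right)} = \frac{Y + \left(Y - Y\right)}{\left(20 + 5 Y\right) + Y} = \frac{Y + 0}{20 + 6 Y} = \frac{Y}{20 + 6 Y}$)
$I = 900$ ($I = 30^{2} = 900$)
$\left(N{\left(-89 \right)} + I\right) + q{\left(207 \right)} = \left(\left(- \frac{1}{2}\right) \left(-89\right) + 900\right) + \frac{1}{2} \cdot 207 \frac{1}{10 + 3 \cdot 207} = \left(\frac{89}{2} + 900\right) + \frac{1}{2} \cdot 207 \frac{1}{10 + 621} = \frac{1889}{2} + \frac{1}{2} \cdot 207 \cdot \frac{1}{631} = \frac{1889}{2} + \frac{207}{1262} = \frac{596083}{631}$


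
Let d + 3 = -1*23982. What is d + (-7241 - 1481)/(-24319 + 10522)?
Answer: -47273189/1971 ≈ -23984.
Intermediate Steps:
d = -23985 (d = -3 - 1*23982 = -3 - 23982 = -23985)
d + (-7241 - 1481)/(-24319 + 10522) = -23985 + (-7241 - 1481)/(-24319 + 10522) = -23985 - 8722/(-13797) = -23985 - 8722*(-1/13797) = -23985 + 1246/1971 = -47273189/1971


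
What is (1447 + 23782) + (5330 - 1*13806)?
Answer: 16753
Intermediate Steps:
(1447 + 23782) + (5330 - 1*13806) = 25229 + (5330 - 13806) = 25229 - 8476 = 16753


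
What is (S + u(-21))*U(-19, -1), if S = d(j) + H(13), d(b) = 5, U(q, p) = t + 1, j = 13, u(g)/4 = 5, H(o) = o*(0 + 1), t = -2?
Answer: -38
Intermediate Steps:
H(o) = o (H(o) = o*1 = o)
u(g) = 20 (u(g) = 4*5 = 20)
U(q, p) = -1 (U(q, p) = -2 + 1 = -1)
S = 18 (S = 5 + 13 = 18)
(S + u(-21))*U(-19, -1) = (18 + 20)*(-1) = 38*(-1) = -38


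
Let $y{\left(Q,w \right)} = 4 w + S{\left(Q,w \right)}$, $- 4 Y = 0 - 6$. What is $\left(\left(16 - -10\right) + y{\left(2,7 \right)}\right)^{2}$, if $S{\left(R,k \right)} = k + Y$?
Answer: $\frac{15625}{4} \approx 3906.3$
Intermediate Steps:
$Y = \frac{3}{2}$ ($Y = - \frac{0 - 6}{4} = \left(- \frac{1}{4}\right) \left(-6\right) = \frac{3}{2} \approx 1.5$)
$S{\left(R,k \right)} = \frac{3}{2} + k$ ($S{\left(R,k \right)} = k + \frac{3}{2} = \frac{3}{2} + k$)
$y{\left(Q,w \right)} = \frac{3}{2} + 5 w$ ($y{\left(Q,w \right)} = 4 w + \left(\frac{3}{2} + w\right) = \frac{3}{2} + 5 w$)
$\left(\left(16 - -10\right) + y{\left(2,7 \right)}\right)^{2} = \left(\left(16 - -10\right) + \left(\frac{3}{2} + 5 \cdot 7\right)\right)^{2} = \left(\left(16 + 10\right) + \left(\frac{3}{2} + 35\right)\right)^{2} = \left(26 + \frac{73}{2}\right)^{2} = \left(\frac{125}{2}\right)^{2} = \frac{15625}{4}$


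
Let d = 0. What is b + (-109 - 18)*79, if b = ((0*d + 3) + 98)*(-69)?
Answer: -17002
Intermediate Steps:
b = -6969 (b = ((0*0 + 3) + 98)*(-69) = ((0 + 3) + 98)*(-69) = (3 + 98)*(-69) = 101*(-69) = -6969)
b + (-109 - 18)*79 = -6969 + (-109 - 18)*79 = -6969 - 127*79 = -6969 - 10033 = -17002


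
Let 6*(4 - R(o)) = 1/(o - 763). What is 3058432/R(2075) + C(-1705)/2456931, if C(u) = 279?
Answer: 19717671176040099/25787128799 ≈ 7.6463e+5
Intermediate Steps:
R(o) = 4 - 1/(6*(-763 + o)) (R(o) = 4 - 1/(6*(o - 763)) = 4 - 1/(6*(-763 + o)))
3058432/R(2075) + C(-1705)/2456931 = 3058432/(((-18313 + 24*2075)/(6*(-763 + 2075)))) + 279/2456931 = 3058432/(((1/6)*(-18313 + 49800)/1312)) + 279*(1/2456931) = 3058432/(((1/6)*(1/1312)*31487)) + 93/818977 = 3058432/(31487/7872) + 93/818977 = 3058432*(7872/31487) + 93/818977 = 24075976704/31487 + 93/818977 = 19717671176040099/25787128799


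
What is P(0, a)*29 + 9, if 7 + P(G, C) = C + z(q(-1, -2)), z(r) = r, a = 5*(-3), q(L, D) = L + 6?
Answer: -484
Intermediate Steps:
q(L, D) = 6 + L
a = -15
P(G, C) = -2 + C (P(G, C) = -7 + (C + (6 - 1)) = -7 + (C + 5) = -7 + (5 + C) = -2 + C)
P(0, a)*29 + 9 = (-2 - 15)*29 + 9 = -17*29 + 9 = -493 + 9 = -484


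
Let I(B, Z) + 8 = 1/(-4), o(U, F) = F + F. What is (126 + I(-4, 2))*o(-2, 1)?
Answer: 471/2 ≈ 235.50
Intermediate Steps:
o(U, F) = 2*F
I(B, Z) = -33/4 (I(B, Z) = -8 + 1/(-4) = -8 - ¼ = -33/4)
(126 + I(-4, 2))*o(-2, 1) = (126 - 33/4)*(2*1) = (471/4)*2 = 471/2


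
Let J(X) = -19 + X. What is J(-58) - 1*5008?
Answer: -5085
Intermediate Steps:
J(-58) - 1*5008 = (-19 - 58) - 1*5008 = -77 - 5008 = -5085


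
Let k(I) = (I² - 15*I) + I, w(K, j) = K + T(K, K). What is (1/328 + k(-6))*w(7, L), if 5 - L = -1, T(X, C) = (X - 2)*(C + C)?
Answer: 3030797/328 ≈ 9240.2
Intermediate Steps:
T(X, C) = 2*C*(-2 + X) (T(X, C) = (-2 + X)*(2*C) = 2*C*(-2 + X))
L = 6 (L = 5 - 1*(-1) = 5 + 1 = 6)
w(K, j) = K + 2*K*(-2 + K)
k(I) = I² - 14*I
(1/328 + k(-6))*w(7, L) = (1/328 - 6*(-14 - 6))*(7*(-3 + 2*7)) = (1/328 - 6*(-20))*(7*(-3 + 14)) = (1/328 + 120)*(7*11) = (39361/328)*77 = 3030797/328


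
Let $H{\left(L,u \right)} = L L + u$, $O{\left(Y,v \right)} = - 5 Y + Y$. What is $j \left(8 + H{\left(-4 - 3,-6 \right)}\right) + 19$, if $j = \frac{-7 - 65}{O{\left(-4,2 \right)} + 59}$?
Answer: $- \frac{749}{25} \approx -29.96$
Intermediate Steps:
$O{\left(Y,v \right)} = - 4 Y$
$H{\left(L,u \right)} = u + L^{2}$ ($H{\left(L,u \right)} = L^{2} + u = u + L^{2}$)
$j = - \frac{24}{25}$ ($j = \frac{-7 - 65}{\left(-4\right) \left(-4\right) + 59} = - \frac{72}{16 + 59} = - \frac{72}{75} = \left(-72\right) \frac{1}{75} = - \frac{24}{25} \approx -0.96$)
$j \left(8 + H{\left(-4 - 3,-6 \right)}\right) + 19 = - \frac{24 \left(8 - \left(6 - \left(-4 - 3\right)^{2}\right)\right)}{25} + 19 = - \frac{24 \left(8 - \left(6 - \left(-7\right)^{2}\right)\right)}{25} + 19 = - \frac{24 \left(8 + \left(-6 + 49\right)\right)}{25} + 19 = - \frac{24 \left(8 + 43\right)}{25} + 19 = \left(- \frac{24}{25}\right) 51 + 19 = - \frac{1224}{25} + 19 = - \frac{749}{25}$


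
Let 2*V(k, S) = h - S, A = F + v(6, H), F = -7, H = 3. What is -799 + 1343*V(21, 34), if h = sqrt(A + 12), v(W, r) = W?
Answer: -23630 + 1343*sqrt(11)/2 ≈ -21403.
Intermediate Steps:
A = -1 (A = -7 + 6 = -1)
h = sqrt(11) (h = sqrt(-1 + 12) = sqrt(11) ≈ 3.3166)
V(k, S) = sqrt(11)/2 - S/2 (V(k, S) = (sqrt(11) - S)/2 = sqrt(11)/2 - S/2)
-799 + 1343*V(21, 34) = -799 + 1343*(sqrt(11)/2 - 1/2*34) = -799 + 1343*(sqrt(11)/2 - 17) = -799 + 1343*(-17 + sqrt(11)/2) = -799 + (-22831 + 1343*sqrt(11)/2) = -23630 + 1343*sqrt(11)/2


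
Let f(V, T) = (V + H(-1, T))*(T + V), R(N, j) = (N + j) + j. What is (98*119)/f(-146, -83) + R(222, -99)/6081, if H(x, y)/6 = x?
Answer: 11958669/35277908 ≈ 0.33898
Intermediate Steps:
H(x, y) = 6*x
R(N, j) = N + 2*j
f(V, T) = (-6 + V)*(T + V) (f(V, T) = (V + 6*(-1))*(T + V) = (V - 6)*(T + V) = (-6 + V)*(T + V))
(98*119)/f(-146, -83) + R(222, -99)/6081 = (98*119)/((-146)**2 - 6*(-83) - 6*(-146) - 83*(-146)) + (222 + 2*(-99))/6081 = 11662/(21316 + 498 + 876 + 12118) + (222 - 198)*(1/6081) = 11662/34808 + 24*(1/6081) = 11662*(1/34808) + 8/2027 = 5831/17404 + 8/2027 = 11958669/35277908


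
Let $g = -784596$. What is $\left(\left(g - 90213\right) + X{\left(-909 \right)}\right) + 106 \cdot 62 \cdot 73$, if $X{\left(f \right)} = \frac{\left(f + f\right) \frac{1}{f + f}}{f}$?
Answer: $- \frac{359103178}{909} \approx -3.9505 \cdot 10^{5}$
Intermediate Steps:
$X{\left(f \right)} = \frac{1}{f}$ ($X{\left(f \right)} = \frac{2 f \frac{1}{2 f}}{f} = 1 \frac{1}{f} = \frac{1}{f}$)
$\left(\left(g - 90213\right) + X{\left(-909 \right)}\right) + 106 \cdot 62 \cdot 73 = \left(\left(-784596 - 90213\right) + \frac{1}{-909}\right) + 106 \cdot 62 \cdot 73 = \left(-874809 - \frac{1}{909}\right) + 6572 \cdot 73 = - \frac{795201382}{909} + 479756 = - \frac{359103178}{909}$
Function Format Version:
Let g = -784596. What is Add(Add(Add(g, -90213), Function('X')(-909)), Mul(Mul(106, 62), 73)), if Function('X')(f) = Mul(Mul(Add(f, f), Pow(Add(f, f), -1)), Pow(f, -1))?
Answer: Rational(-359103178, 909) ≈ -3.9505e+5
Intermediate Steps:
Function('X')(f) = Pow(f, -1) (Function('X')(f) = Mul(Mul(Mul(2, f), Pow(Mul(2, f), -1)), Pow(f, -1)) = Mul(Mul(Mul(2, f), Mul(Rational(1, 2), Pow(f, -1))), Pow(f, -1)) = Mul(1, Pow(f, -1)) = Pow(f, -1))
Add(Add(Add(g, -90213), Function('X')(-909)), Mul(Mul(106, 62), 73)) = Add(Add(Add(-784596, -90213), Pow(-909, -1)), Mul(Mul(106, 62), 73)) = Add(Add(-874809, Rational(-1, 909)), Mul(6572, 73)) = Add(Rational(-795201382, 909), 479756) = Rational(-359103178, 909)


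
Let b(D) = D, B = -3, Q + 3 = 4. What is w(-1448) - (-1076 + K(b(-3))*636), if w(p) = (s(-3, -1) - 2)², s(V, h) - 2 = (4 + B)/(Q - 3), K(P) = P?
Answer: 11937/4 ≈ 2984.3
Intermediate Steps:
Q = 1 (Q = -3 + 4 = 1)
s(V, h) = 3/2 (s(V, h) = 2 + (4 - 3)/(1 - 3) = 2 + 1/(-2) = 2 + 1*(-½) = 2 - ½ = 3/2)
w(p) = ¼ (w(p) = (3/2 - 2)² = (-½)² = ¼)
w(-1448) - (-1076 + K(b(-3))*636) = ¼ - (-1076 - 3*636) = ¼ - (-1076 - 1908) = ¼ - 1*(-2984) = ¼ + 2984 = 11937/4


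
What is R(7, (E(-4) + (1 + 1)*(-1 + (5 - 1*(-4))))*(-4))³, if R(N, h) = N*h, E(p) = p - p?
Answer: -89915392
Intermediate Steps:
E(p) = 0
R(7, (E(-4) + (1 + 1)*(-1 + (5 - 1*(-4))))*(-4))³ = (7*((0 + (1 + 1)*(-1 + (5 - 1*(-4))))*(-4)))³ = (7*((0 + 2*(-1 + (5 + 4)))*(-4)))³ = (7*((0 + 2*(-1 + 9))*(-4)))³ = (7*((0 + 2*8)*(-4)))³ = (7*((0 + 16)*(-4)))³ = (7*(16*(-4)))³ = (7*(-64))³ = (-448)³ = -89915392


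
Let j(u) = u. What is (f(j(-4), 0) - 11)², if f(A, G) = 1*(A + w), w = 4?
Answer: 121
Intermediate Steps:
f(A, G) = 4 + A (f(A, G) = 1*(A + 4) = 1*(4 + A) = 4 + A)
(f(j(-4), 0) - 11)² = ((4 - 4) - 11)² = (0 - 11)² = (-11)² = 121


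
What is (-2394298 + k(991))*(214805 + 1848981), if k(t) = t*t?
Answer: -2914513673562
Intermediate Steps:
k(t) = t**2
(-2394298 + k(991))*(214805 + 1848981) = (-2394298 + 991**2)*(214805 + 1848981) = (-2394298 + 982081)*2063786 = -1412217*2063786 = -2914513673562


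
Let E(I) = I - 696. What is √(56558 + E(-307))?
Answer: √55555 ≈ 235.70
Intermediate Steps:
E(I) = -696 + I
√(56558 + E(-307)) = √(56558 + (-696 - 307)) = √(56558 - 1003) = √55555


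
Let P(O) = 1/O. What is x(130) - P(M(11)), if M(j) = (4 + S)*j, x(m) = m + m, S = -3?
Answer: 2859/11 ≈ 259.91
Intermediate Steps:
x(m) = 2*m
M(j) = j (M(j) = (4 - 3)*j = 1*j = j)
x(130) - P(M(11)) = 2*130 - 1/11 = 260 - 1*1/11 = 260 - 1/11 = 2859/11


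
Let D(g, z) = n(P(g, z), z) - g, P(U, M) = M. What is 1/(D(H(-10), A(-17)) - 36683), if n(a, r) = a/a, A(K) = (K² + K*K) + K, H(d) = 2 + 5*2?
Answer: -1/36694 ≈ -2.7252e-5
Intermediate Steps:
H(d) = 12 (H(d) = 2 + 10 = 12)
A(K) = K + 2*K² (A(K) = (K² + K²) + K = 2*K² + K = K + 2*K²)
n(a, r) = 1
D(g, z) = 1 - g
1/(D(H(-10), A(-17)) - 36683) = 1/((1 - 1*12) - 36683) = 1/((1 - 12) - 36683) = 1/(-11 - 36683) = 1/(-36694) = -1/36694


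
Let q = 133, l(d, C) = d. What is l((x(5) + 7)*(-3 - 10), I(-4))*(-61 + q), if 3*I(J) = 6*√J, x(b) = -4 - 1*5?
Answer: 1872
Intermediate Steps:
x(b) = -9 (x(b) = -4 - 5 = -9)
I(J) = 2*√J (I(J) = (6*√J)/3 = 2*√J)
l((x(5) + 7)*(-3 - 10), I(-4))*(-61 + q) = ((-9 + 7)*(-3 - 10))*(-61 + 133) = -2*(-13)*72 = 26*72 = 1872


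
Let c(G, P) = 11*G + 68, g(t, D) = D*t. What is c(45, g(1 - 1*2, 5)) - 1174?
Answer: -611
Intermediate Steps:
c(G, P) = 68 + 11*G
c(45, g(1 - 1*2, 5)) - 1174 = (68 + 11*45) - 1174 = (68 + 495) - 1174 = 563 - 1174 = -611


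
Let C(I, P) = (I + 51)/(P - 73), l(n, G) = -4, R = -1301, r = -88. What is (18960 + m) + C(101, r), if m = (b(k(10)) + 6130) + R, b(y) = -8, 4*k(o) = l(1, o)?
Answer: 3828589/161 ≈ 23780.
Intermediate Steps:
C(I, P) = (51 + I)/(-73 + P)
k(o) = -1 (k(o) = (¼)*(-4) = -1)
m = 4821 (m = (-8 + 6130) - 1301 = 6122 - 1301 = 4821)
(18960 + m) + C(101, r) = (18960 + 4821) + (51 + 101)/(-73 - 88) = 23781 + 152/(-161) = 23781 - 1/161*152 = 23781 - 152/161 = 3828589/161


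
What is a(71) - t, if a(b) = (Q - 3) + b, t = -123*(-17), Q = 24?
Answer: -1999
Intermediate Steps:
t = 2091
a(b) = 21 + b (a(b) = (24 - 3) + b = 21 + b)
a(71) - t = (21 + 71) - 1*2091 = 92 - 2091 = -1999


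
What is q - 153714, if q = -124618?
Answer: -278332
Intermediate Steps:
q - 153714 = -124618 - 153714 = -278332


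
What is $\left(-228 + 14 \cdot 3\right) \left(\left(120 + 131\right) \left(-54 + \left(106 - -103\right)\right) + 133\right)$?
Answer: $-7261068$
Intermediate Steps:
$\left(-228 + 14 \cdot 3\right) \left(\left(120 + 131\right) \left(-54 + \left(106 - -103\right)\right) + 133\right) = \left(-228 + 42\right) \left(251 \left(-54 + \left(106 + 103\right)\right) + 133\right) = - 186 \left(251 \left(-54 + 209\right) + 133\right) = - 186 \left(251 \cdot 155 + 133\right) = - 186 \left(38905 + 133\right) = \left(-186\right) 39038 = -7261068$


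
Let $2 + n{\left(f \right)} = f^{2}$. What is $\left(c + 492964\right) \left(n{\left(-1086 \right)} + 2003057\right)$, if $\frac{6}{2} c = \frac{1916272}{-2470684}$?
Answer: $\frac{969022618288776088}{617671} \approx 1.5688 \cdot 10^{12}$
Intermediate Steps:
$n{\left(f \right)} = -2 + f^{2}$
$c = - \frac{479068}{1853013}$ ($c = \frac{1916272 \frac{1}{-2470684}}{3} = \frac{1916272 \left(- \frac{1}{2470684}\right)}{3} = \frac{1}{3} \left(- \frac{479068}{617671}\right) = - \frac{479068}{1853013} \approx -0.25853$)
$\left(c + 492964\right) \left(n{\left(-1086 \right)} + 2003057\right) = \left(- \frac{479068}{1853013} + 492964\right) \left(\left(-2 + \left(-1086\right)^{2}\right) + 2003057\right) = \frac{913468221464 \left(\left(-2 + 1179396\right) + 2003057\right)}{1853013} = \frac{913468221464 \left(1179394 + 2003057\right)}{1853013} = \frac{913468221464}{1853013} \cdot 3182451 = \frac{969022618288776088}{617671}$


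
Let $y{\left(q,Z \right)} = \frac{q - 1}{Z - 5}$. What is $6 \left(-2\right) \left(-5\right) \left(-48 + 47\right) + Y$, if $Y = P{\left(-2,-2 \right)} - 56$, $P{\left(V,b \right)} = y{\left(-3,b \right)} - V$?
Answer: $- \frac{794}{7} \approx -113.43$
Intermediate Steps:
$y{\left(q,Z \right)} = \frac{-1 + q}{-5 + Z}$
$P{\left(V,b \right)} = - V - \frac{4}{-5 + b}$ ($P{\left(V,b \right)} = \frac{-1 - 3}{-5 + b} - V = \frac{1}{-5 + b} \left(-4\right) - V = - \frac{4}{-5 + b} - V = - V - \frac{4}{-5 + b}$)
$Y = - \frac{374}{7}$ ($Y = \frac{-4 - - 2 \left(-5 - 2\right)}{-5 - 2} - 56 = \frac{-4 - \left(-2\right) \left(-7\right)}{-7} - 56 = - \frac{-4 - 14}{7} - 56 = \left(- \frac{1}{7}\right) \left(-18\right) - 56 = \frac{18}{7} - 56 = - \frac{374}{7} \approx -53.429$)
$6 \left(-2\right) \left(-5\right) \left(-48 + 47\right) + Y = 6 \left(-2\right) \left(-5\right) \left(-48 + 47\right) - \frac{374}{7} = \left(-12\right) \left(-5\right) \left(-1\right) - \frac{374}{7} = 60 \left(-1\right) - \frac{374}{7} = -60 - \frac{374}{7} = - \frac{794}{7}$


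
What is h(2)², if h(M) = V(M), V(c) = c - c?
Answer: 0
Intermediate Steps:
V(c) = 0
h(M) = 0
h(2)² = 0² = 0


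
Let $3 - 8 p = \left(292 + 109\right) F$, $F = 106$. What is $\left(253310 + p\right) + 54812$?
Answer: $\frac{2422473}{8} \approx 3.0281 \cdot 10^{5}$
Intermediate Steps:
$p = - \frac{42503}{8}$ ($p = \frac{3}{8} - \frac{\left(292 + 109\right) 106}{8} = \frac{3}{8} - \frac{401 \cdot 106}{8} = \frac{3}{8} - \frac{21253}{4} = - \frac{42503}{8} \approx -5312.9$)
$\left(253310 + p\right) + 54812 = \left(253310 - \frac{42503}{8}\right) + 54812 = \frac{1983977}{8} + 54812 = \frac{2422473}{8}$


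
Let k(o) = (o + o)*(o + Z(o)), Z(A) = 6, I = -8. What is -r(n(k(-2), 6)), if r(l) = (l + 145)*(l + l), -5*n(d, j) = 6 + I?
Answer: -2908/25 ≈ -116.32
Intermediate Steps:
k(o) = 2*o*(6 + o) (k(o) = (o + o)*(o + 6) = (2*o)*(6 + o) = 2*o*(6 + o))
n(d, j) = ⅖ (n(d, j) = -(6 - 8)/5 = -⅕*(-2) = ⅖)
r(l) = 2*l*(145 + l) (r(l) = (145 + l)*(2*l) = 2*l*(145 + l))
-r(n(k(-2), 6)) = -2*2*(145 + ⅖)/5 = -2*2*727/(5*5) = -1*2908/25 = -2908/25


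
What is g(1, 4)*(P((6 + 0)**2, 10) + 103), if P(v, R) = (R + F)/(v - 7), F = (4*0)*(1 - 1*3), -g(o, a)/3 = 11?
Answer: -98901/29 ≈ -3410.4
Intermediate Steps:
g(o, a) = -33 (g(o, a) = -3*11 = -33)
F = 0 (F = 0*(1 - 3) = 0*(-2) = 0)
P(v, R) = R/(-7 + v) (P(v, R) = (R + 0)/(v - 7) = R/(-7 + v))
g(1, 4)*(P((6 + 0)**2, 10) + 103) = -33*(10/(-7 + (6 + 0)**2) + 103) = -33*(10/(-7 + 6**2) + 103) = -33*(10/(-7 + 36) + 103) = -33*(10/29 + 103) = -33*2997/29 = -98901/29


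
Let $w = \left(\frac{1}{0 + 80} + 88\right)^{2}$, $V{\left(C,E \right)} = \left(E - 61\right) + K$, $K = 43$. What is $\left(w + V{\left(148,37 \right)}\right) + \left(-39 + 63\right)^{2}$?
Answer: $\frac{53383681}{6400} \approx 8341.2$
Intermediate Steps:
$V{\left(C,E \right)} = -18 + E$ ($V{\left(C,E \right)} = \left(E - 61\right) + 43 = \left(-61 + E\right) + 43 = -18 + E$)
$w = \frac{49575681}{6400}$ ($w = \left(\frac{1}{80} + 88\right)^{2} = \left(\frac{7041}{80}\right)^{2} = \frac{49575681}{6400} \approx 7746.2$)
$\left(w + V{\left(148,37 \right)}\right) + \left(-39 + 63\right)^{2} = \left(\frac{49575681}{6400} + \left(-18 + 37\right)\right) + \left(-39 + 63\right)^{2} = \left(\frac{49575681}{6400} + 19\right) + 24^{2} = \frac{49697281}{6400} + 576 = \frac{53383681}{6400}$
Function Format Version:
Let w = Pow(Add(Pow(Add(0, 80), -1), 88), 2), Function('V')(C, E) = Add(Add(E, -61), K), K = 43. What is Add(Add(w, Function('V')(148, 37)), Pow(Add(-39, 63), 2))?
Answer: Rational(53383681, 6400) ≈ 8341.2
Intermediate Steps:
Function('V')(C, E) = Add(-18, E) (Function('V')(C, E) = Add(Add(E, -61), 43) = Add(Add(-61, E), 43) = Add(-18, E))
w = Rational(49575681, 6400) (w = Pow(Add(Pow(80, -1), 88), 2) = Pow(Add(Rational(1, 80), 88), 2) = Pow(Rational(7041, 80), 2) = Rational(49575681, 6400) ≈ 7746.2)
Add(Add(w, Function('V')(148, 37)), Pow(Add(-39, 63), 2)) = Add(Add(Rational(49575681, 6400), Add(-18, 37)), Pow(Add(-39, 63), 2)) = Add(Add(Rational(49575681, 6400), 19), Pow(24, 2)) = Add(Rational(49697281, 6400), 576) = Rational(53383681, 6400)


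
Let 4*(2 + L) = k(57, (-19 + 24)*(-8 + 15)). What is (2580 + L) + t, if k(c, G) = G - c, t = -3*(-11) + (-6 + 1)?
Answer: 5201/2 ≈ 2600.5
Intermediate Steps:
t = 28 (t = 33 - 5 = 28)
L = -15/2 (L = -2 + ((-19 + 24)*(-8 + 15) - 1*57)/4 = -2 + (5*7 - 57)/4 = -2 + (35 - 57)/4 = -2 + (¼)*(-22) = -2 - 11/2 = -15/2 ≈ -7.5000)
(2580 + L) + t = (2580 - 15/2) + 28 = 5145/2 + 28 = 5201/2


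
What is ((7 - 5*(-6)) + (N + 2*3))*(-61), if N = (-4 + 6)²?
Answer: -2867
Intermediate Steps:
N = 4 (N = 2² = 4)
((7 - 5*(-6)) + (N + 2*3))*(-61) = ((7 - 5*(-6)) + (4 + 2*3))*(-61) = ((7 + 30) + (4 + 6))*(-61) = (37 + 10)*(-61) = 47*(-61) = -2867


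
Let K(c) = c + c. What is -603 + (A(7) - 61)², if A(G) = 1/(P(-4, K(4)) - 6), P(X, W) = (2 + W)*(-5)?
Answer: 9784881/3136 ≈ 3120.2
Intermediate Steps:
K(c) = 2*c
P(X, W) = -10 - 5*W
A(G) = -1/56 (A(G) = 1/((-10 - 10*4) - 6) = 1/((-10 - 5*8) - 6) = 1/((-10 - 40) - 6) = 1/(-50 - 6) = 1/(-56) = -1/56)
-603 + (A(7) - 61)² = -603 + (-1/56 - 61)² = -603 + (-3417/56)² = -603 + 11675889/3136 = 9784881/3136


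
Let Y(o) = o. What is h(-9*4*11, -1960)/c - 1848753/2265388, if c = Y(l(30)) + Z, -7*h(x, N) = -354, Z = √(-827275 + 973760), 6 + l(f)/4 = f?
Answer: -1853422274691/2176772817604 + 354*√146485/960883 ≈ -0.71045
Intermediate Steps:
l(f) = -24 + 4*f
Z = √146485 ≈ 382.73
h(x, N) = 354/7 (h(x, N) = -⅐*(-354) = 354/7)
c = 96 + √146485 (c = (-24 + 4*30) + √146485 = (-24 + 120) + √146485 = 96 + √146485 ≈ 478.73)
h(-9*4*11, -1960)/c - 1848753/2265388 = 354/(7*(96 + √146485)) - 1848753/2265388 = -1848753/2265388 + 354/(7*(96 + √146485))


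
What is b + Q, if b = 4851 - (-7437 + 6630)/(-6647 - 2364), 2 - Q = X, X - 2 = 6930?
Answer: -18734676/9011 ≈ -2079.1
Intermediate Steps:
X = 6932 (X = 2 + 6930 = 6932)
Q = -6930 (Q = 2 - 1*6932 = 2 - 6932 = -6930)
b = 43711554/9011 (b = 4851 - (-807)/(-9011) = 4851 - (-807)*(-1)/9011 = 4851 - 1*807/9011 = 4851 - 807/9011 = 43711554/9011 ≈ 4850.9)
b + Q = 43711554/9011 - 6930 = -18734676/9011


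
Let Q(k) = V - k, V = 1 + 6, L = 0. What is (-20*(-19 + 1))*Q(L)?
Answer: 2520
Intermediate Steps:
V = 7
Q(k) = 7 - k
(-20*(-19 + 1))*Q(L) = (-20*(-19 + 1))*(7 - 1*0) = (-20*(-18))*(7 + 0) = 360*7 = 2520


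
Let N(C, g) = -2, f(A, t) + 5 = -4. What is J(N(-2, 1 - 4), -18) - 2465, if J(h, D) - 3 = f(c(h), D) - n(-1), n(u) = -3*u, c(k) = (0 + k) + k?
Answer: -2474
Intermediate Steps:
c(k) = 2*k (c(k) = k + k = 2*k)
f(A, t) = -9 (f(A, t) = -5 - 4 = -9)
J(h, D) = -9 (J(h, D) = 3 + (-9 - (-3)*(-1)) = 3 + (-9 - 1*3) = 3 + (-9 - 3) = 3 - 12 = -9)
J(N(-2, 1 - 4), -18) - 2465 = -9 - 2465 = -2474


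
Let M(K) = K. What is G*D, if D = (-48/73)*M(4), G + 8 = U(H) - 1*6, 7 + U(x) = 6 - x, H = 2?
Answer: 3264/73 ≈ 44.712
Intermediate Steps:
U(x) = -1 - x (U(x) = -7 + (6 - x) = -1 - x)
G = -17 (G = -8 + ((-1 - 1*2) - 1*6) = -8 + ((-1 - 2) - 6) = -8 + (-3 - 6) = -8 - 9 = -17)
D = -192/73 (D = -48/73*4 = -192/73 ≈ -2.6301)
G*D = -17*(-192/73) = 3264/73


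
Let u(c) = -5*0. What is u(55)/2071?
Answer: 0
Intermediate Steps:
u(c) = 0
u(55)/2071 = 0/2071 = 0*(1/2071) = 0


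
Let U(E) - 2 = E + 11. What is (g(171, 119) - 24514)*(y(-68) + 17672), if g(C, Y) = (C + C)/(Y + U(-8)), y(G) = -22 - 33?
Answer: -26772502049/62 ≈ -4.3181e+8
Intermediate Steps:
U(E) = 13 + E (U(E) = 2 + (E + 11) = 2 + (11 + E) = 13 + E)
y(G) = -55
g(C, Y) = 2*C/(5 + Y) (g(C, Y) = (C + C)/(Y + (13 - 8)) = (2*C)/(Y + 5) = (2*C)/(5 + Y) = 2*C/(5 + Y))
(g(171, 119) - 24514)*(y(-68) + 17672) = (2*171/(5 + 119) - 24514)*(-55 + 17672) = (2*171/124 - 24514)*17617 = (2*171*(1/124) - 24514)*17617 = (171/62 - 24514)*17617 = -1519697/62*17617 = -26772502049/62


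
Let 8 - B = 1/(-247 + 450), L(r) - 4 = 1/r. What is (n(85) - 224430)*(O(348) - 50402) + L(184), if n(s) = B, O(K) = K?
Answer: 14468386121687/1288 ≈ 1.1233e+10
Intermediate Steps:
L(r) = 4 + 1/r
B = 1623/203 (B = 8 - 1/(-247 + 450) = 8 - 1/203 = 1623/203 ≈ 7.9951)
n(s) = 1623/203
(n(85) - 224430)*(O(348) - 50402) + L(184) = (1623/203 - 224430)*(348 - 50402) + (4 + 1/184) = -45557667/203*(-50054) + (4 + 1/184) = 78632533242/7 + 737/184 = 14468386121687/1288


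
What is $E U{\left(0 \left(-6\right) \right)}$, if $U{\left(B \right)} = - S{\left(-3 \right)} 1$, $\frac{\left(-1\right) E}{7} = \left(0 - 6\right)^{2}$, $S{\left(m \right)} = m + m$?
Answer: $-1512$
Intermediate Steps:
$S{\left(m \right)} = 2 m$
$E = -252$ ($E = - 7 \left(0 - 6\right)^{2} = - 7 \left(-6\right)^{2} = \left(-7\right) 36 = -252$)
$U{\left(B \right)} = 6$ ($U{\left(B \right)} = - 2 \left(-3\right) 1 = \left(-1\right) \left(-6\right) 1 = 6 \cdot 1 = 6$)
$E U{\left(0 \left(-6\right) \right)} = \left(-252\right) 6 = -1512$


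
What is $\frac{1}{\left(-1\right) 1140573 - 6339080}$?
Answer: $- \frac{1}{7479653} \approx -1.337 \cdot 10^{-7}$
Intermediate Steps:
$\frac{1}{\left(-1\right) 1140573 - 6339080} = \frac{1}{-1140573 - 6339080} = \frac{1}{-7479653} = - \frac{1}{7479653}$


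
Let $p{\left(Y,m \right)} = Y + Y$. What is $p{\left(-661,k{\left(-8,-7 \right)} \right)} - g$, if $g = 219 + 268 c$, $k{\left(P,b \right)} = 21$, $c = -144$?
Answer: $37051$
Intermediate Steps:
$p{\left(Y,m \right)} = 2 Y$
$g = -38373$ ($g = 219 + 268 \left(-144\right) = 219 - 38592 = -38373$)
$p{\left(-661,k{\left(-8,-7 \right)} \right)} - g = 2 \left(-661\right) - -38373 = -1322 + 38373 = 37051$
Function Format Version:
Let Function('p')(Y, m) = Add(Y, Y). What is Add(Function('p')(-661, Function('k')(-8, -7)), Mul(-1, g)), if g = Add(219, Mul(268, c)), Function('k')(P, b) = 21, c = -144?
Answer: 37051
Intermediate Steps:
Function('p')(Y, m) = Mul(2, Y)
g = -38373 (g = Add(219, Mul(268, -144)) = Add(219, -38592) = -38373)
Add(Function('p')(-661, Function('k')(-8, -7)), Mul(-1, g)) = Add(Mul(2, -661), Mul(-1, -38373)) = Add(-1322, 38373) = 37051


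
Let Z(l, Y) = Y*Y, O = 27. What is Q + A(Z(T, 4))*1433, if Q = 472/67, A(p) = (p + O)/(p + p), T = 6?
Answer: 4143577/2144 ≈ 1932.6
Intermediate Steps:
Z(l, Y) = Y**2
A(p) = (27 + p)/(2*p) (A(p) = (p + 27)/(p + p) = (27 + p)/((2*p)) = (27 + p)*(1/(2*p)) = (27 + p)/(2*p))
Q = 472/67 (Q = 472*(1/67) = 472/67 ≈ 7.0448)
Q + A(Z(T, 4))*1433 = 472/67 + ((27 + 4**2)/(2*(4**2)))*1433 = 472/67 + ((1/2)*(27 + 16)/16)*1433 = 472/67 + ((1/2)*(1/16)*43)*1433 = 472/67 + (43/32)*1433 = 472/67 + 61619/32 = 4143577/2144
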